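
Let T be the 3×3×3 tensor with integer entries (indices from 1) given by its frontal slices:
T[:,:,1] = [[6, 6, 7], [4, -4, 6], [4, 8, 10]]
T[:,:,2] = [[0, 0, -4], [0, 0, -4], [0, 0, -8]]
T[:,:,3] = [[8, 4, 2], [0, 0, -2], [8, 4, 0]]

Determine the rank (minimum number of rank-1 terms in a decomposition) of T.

3

Lower bound: in the mode-1 unfolding of T (rows indexed by i, columns by (j,k)) the 3×3 minor on rows i ∈ {1, 2, 3}, columns (j,k) ∈ {(1,1), (1,3), (3,1)} is det [[6, 8, 7], [4, 0, 6], [4, 8, 10]] = -192 ≠ 0, so that unfolding has rank ≥ 3 and hence rank(T) ≥ 3 (CP rank is at least every unfolding rank, though it can be larger).
Upper bound: T is a sum of 3 rank-1 terms, T = (1, -2, 2) ⊗ (2, -2, 1) ⊗ (-1, 0, 0) + (1, 0, 1) ⊗ (2, 1, 1) ⊗ (4, 0, 4) + (1, 1, 2) ⊗ (0, 0, 1) ⊗ (4, -4, -2) (written with every a and b primitive with positive leading entry and the scale carried by c; CP decompositions are not unique, and this one is verified by expanding entrywise), so rank(T) ≤ 3.
These bounds meet, so rank(T) = 3.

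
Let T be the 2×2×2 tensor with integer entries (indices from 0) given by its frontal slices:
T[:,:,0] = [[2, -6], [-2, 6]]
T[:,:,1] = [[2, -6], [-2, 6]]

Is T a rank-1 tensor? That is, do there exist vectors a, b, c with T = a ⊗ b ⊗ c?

The mode-1 fibre T[:,0,0] = [2, -2] gives a = [1, -1] (primitive direction); the mode-2 fibre T[0,:,0] = [2, -6] gives b = [1, -3]; then c[k] = T[0,0,k] / (a[0]·b[0]) = [2, 2] / 1 = [2, 2].
Expanding [1, -1] ⊗ [1, -3] ⊗ [2, 2] reproduces all 8 entries of T, so T = [1, -1] ⊗ [1, -3] ⊗ [2, 2] and rank(T) ≤ 1.
Equivalently every frontal slice T[:,:,k] is c[k] times the rank-1 matrix [1, -1] ⊗ [1, -3]. So T has rank 1 (it is nonzero).

Yes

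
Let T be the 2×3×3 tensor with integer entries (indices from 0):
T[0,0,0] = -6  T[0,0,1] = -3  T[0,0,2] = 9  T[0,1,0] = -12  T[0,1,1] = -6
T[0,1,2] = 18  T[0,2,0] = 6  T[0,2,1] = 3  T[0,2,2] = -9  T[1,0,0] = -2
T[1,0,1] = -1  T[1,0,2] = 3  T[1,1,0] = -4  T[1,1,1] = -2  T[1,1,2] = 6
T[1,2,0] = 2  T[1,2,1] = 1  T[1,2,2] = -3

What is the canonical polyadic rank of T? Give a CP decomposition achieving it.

Lower bound: T ≠ 0 (e.g. T[0,0,0] = -6), so rank(T) ≥ 1.
Upper bound: if T = a ⊗ b ⊗ c then every fibre of T is a multiple of the corresponding factor, so read the factors off the fibres through the nonzero entry T[0,0,0] = -6.
The mode-1 fibre T[:,0,0] = [-6, -2] gives a = [3, 1] (primitive direction); the mode-2 fibre T[0,:,0] = [-6, -12, 6] gives b = [1, 2, -1]; then c[k] = T[0,0,k] / (a[0]·b[0]) = [-6, -3, 9] / 3 = [-2, -1, 3].
Expanding [3, 1] ⊗ [1, 2, -1] ⊗ [-2, -1, 3] reproduces all 18 entries of T, so T = [3, 1] ⊗ [1, 2, -1] ⊗ [-2, -1, 3] and rank(T) ≤ 1.
These bounds meet, so rank(T) = 1.
Check entry T[0,0,1] = -3: (3)·(1)·(-1) = -3.

rank(T) = 1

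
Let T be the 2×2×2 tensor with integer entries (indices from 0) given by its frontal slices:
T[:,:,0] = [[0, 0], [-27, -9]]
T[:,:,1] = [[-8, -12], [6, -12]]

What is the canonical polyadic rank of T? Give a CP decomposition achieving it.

rank(T) = 2

Lower bound: the mode-2 unfolding of T (rows indexed by j, columns by (i,k) = (0,0), (0,1), (1,0), (1,1)) is [[0, -8, -27, 6], [0, -12, -9, -12]].
There the 2×2 minor on rows j ∈ {0, 1}, columns (i,k) ∈ {(0,1), (1,0)} is det [[-8, -27], [-12, -9]] = -252 ≠ 0, so this unfolding has rank ≥ 2; CP rank is at least every unfolding rank, so rank(T) ≥ 2. (Unfolding ranks only ever bound the CP rank from below — rank(T) can be strictly larger than all of them — so the matching upper bound has to come from an explicit 2-term decomposition.)
Upper bound — finding two terms. Write S_k = T[:,:,k] for the frontal slices: S₀ = [[0, 0], [-27, -9]], S₁ = [[-8, -12], [6, -12]].
If T = a₁ ∘ b₁ ∘ c₁ + a₂ ∘ b₂ ∘ c₂ then each S_k = c₁[k]·a₁b₁ᵀ + c₂[k]·a₂b₂ᵀ. S₀ and S₁ are linearly independent, so a₁b₁ᵀ and a₂b₂ᵀ must span the same plane of matrices: they are the rank-1 matrices of the form x·S₀ + y·S₁.
det(x·S₀ + y·S₁) is −252·xy + 168·y² = (-84)·(3·x − 2·y)(y), vanishing at (x:y) = (2:3) and (1:0).
M₁ = 2·S₀ + 3·S₁ = [[-24, -36], [-36, -54]] = (-6)·(2, 3)(2, 3)ᵀ and M₂ = S₀ = [[0, 0], [-27, -9]] = (-9)·(0, 1)(3, 1)ᵀ, so take a₁ = (2, 3), b₁ = (2, 3), a₂ = (0, 1), b₂ = (3, 1).
Each slice is an integer combination of E₁ = a₁b₁ᵀ and E₂ = a₂b₂ᵀ: S₀ = −9·E₂, S₁ = −2·E₁ + 6·E₂; reading off coefficients, c₁ = (0, -2) and c₂ = (-9, 6).
Hence T = (2, 3) ∘ (2, 3) ∘ (0, -2) + (0, 1) ∘ (3, 1) ∘ (-9, 6), so rank(T) ≤ 2.
These bounds meet, so rank(T) = 2.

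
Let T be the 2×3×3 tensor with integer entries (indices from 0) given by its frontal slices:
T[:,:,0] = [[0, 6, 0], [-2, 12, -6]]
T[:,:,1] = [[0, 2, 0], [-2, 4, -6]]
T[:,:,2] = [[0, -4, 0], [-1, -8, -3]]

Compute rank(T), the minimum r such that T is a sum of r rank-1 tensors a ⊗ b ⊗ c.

Lower bound: in the mode-2 unfolding of T (rows indexed by j, columns by (i,k)) the 2×2 minor on rows j ∈ {0, 1}, columns (i,k) ∈ {(0,0), (1,0)} is det [[0, -2], [6, 12]] = 12 ≠ 0, so that unfolding has rank ≥ 2 and hence rank(T) ≥ 2 (CP rank is at least every unfolding rank, though it can be larger).
Upper bound: with S_k = T[:,:,k], the two rank-1 terms a₁b₁ᵀ, a₂b₂ᵀ are the rank-1 members of the pencil x·S₀ + y·S₁.
The 2×2 minor of x·S₀ + y·S₁ on rows {0,1}, columns {0,1} is 12·x² + 16·xy + 4·y² = 4·(x + y)(3·x + y), vanishing at (x:y) = (1:-1) and (1:-3).
M₁ = S₀ − S₁ = [[0, 4, 0], [0, 8, 0]] = 4·[1, 2][0, 1, 0]ᵀ and M₂ = S₀ − 3·S₁ = [[0, 0, 0], [4, 0, 12]] = 4·[0, 1][1, 0, 3]ᵀ, so take a₁ = [1, 2], b₁ = [0, 1, 0], a₂ = [0, 1], b₂ = [1, 0, 3].
Each slice is an integer combination of E₁ = a₁b₁ᵀ and E₂ = a₂b₂ᵀ: S₀ = 6·E₁ − 2·E₂, S₁ = 2·E₁ − 2·E₂, S₂ = −4·E₁ − E₂; reading off coefficients, c₁ = [6, 2, -4] and c₂ = [-2, -2, -1].
Hence T = [1, 2] ⊗ [0, 1, 0] ⊗ [6, 2, -4] + [0, 1] ⊗ [1, 0, 3] ⊗ [-2, -2, -1], so rank(T) ≤ 2.
These bounds meet, so rank(T) = 2.

2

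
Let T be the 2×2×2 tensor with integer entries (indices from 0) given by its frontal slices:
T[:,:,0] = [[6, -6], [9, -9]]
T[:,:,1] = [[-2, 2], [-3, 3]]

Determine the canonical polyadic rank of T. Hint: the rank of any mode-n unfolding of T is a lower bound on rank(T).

1

Lower bound: T ≠ 0 (e.g. T[0,0,0] = 6), so rank(T) ≥ 1.
Upper bound: if T = a (x) b (x) c then every fibre of T is a multiple of the corresponding factor, so read the factors off the fibres through the nonzero entry T[0,0,0] = 6.
The mode-1 fibre T[:,0,0] = [6, 9] gives a = (2, 3) (primitive direction); the mode-2 fibre T[0,:,0] = [6, -6] gives b = (1, -1); then c[k] = T[0,0,k] / (a[0]·b[0]) = [6, -2] / 2 = (3, -1).
Expanding (2, 3) (x) (1, -1) (x) (3, -1) reproduces all 8 entries of T, so T = (2, 3) (x) (1, -1) (x) (3, -1) and rank(T) ≤ 1.
These bounds meet, so rank(T) = 1.
Check entry T[1,1,1] = 3: (3)·(-1)·(-1) = 3.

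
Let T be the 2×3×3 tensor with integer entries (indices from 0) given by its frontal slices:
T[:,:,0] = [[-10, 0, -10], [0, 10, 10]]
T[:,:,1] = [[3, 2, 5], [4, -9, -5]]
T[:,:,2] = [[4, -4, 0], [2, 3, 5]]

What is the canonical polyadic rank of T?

3

Lower bound: the mode-3 unfolding of T (rows indexed by k, columns by (i,j) = (0,0), (0,1), (0,2), (1,0), (1,1), (1,2)) is [[-10, 0, -10, 0, 10, 10], [3, 2, 5, 4, -9, -5], [4, -4, 0, 2, 3, 5]].
There the 3×3 minor on rows k ∈ {0, 1, 2}, columns (i,j) ∈ {(0,0), (0,1), (1,0)} is det [[-10, 0, 0], [3, 2, 4], [4, -4, 2]] = -200 ≠ 0, so this unfolding has rank ≥ 3; CP rank is at least every unfolding rank, so rank(T) ≥ 3. (Unfolding ranks only ever bound the CP rank from below — rank(T) can be strictly larger than all of them — so the matching upper bound has to come from an explicit 3-term decomposition.)
Upper bound: T is a sum of 3 rank-1 terms, T = [1, -2] (x) [0, 1, 1] (x) [-4, 4, -2] + [1, -2] (x) [1, 0, 1] (x) [-2, -1, 0] + [2, 1] (x) [2, -1, 1] (x) [-2, 1, 1] (one valid choice — decompositions are not unique — normalised so each a, b is primitive with positive first nonzero entry; check it by expanding all entries), so rank(T) ≤ 3.
These bounds meet, so rank(T) = 3.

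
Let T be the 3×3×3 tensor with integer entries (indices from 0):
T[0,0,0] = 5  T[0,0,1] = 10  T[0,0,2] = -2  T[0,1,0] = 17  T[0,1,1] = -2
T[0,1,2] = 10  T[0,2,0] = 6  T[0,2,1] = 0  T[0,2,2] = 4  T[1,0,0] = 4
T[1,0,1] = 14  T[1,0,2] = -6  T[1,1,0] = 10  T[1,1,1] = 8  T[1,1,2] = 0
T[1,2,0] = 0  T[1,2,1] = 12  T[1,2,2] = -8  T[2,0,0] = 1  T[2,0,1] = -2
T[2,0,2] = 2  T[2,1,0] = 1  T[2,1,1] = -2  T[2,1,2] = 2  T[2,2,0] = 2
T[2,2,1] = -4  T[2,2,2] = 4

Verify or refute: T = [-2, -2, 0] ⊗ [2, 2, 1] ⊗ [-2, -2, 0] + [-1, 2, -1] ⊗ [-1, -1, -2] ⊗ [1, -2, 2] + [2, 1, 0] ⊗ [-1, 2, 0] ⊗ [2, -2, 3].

Reconstruct entry (0,0,2) from the claimed factors: Σₗ aₗ[0]bₗ[0]cₗ[2] = (-2)·(2)·(0) + (-1)·(-1)·(2) + (2)·(-1)·(3) = -4, but T[0,0,2] = -2. The claim is false.

No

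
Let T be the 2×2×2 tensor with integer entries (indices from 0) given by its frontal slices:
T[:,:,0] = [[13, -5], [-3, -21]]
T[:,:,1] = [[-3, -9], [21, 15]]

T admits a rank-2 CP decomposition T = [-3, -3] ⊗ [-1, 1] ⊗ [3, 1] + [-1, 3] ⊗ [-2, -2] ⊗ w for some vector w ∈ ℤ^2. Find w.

Subtract the known terms from T to get the rank-1 residual R = [-1, 3] ⊗ [-2, -2] ⊗ w, so R[i,j,k] = a[i]·b[j]·w[k]. Pick indices with nonzero a[0]·b[0] = (-1)·(-2) = 2. Only the fibre through (0,0,·) is needed: R[0,0,:] = T[0,0,:] − Σₗ aₗ[0]bₗ[0]cₗ = [13, -3] − (-3)·(-1)·[3, 1] = [4, -6]. Then w[k] = R[0,0,k] / 2 for each k, giving w = [4, -6] / 2 = [2, -3].

w = [2, -3]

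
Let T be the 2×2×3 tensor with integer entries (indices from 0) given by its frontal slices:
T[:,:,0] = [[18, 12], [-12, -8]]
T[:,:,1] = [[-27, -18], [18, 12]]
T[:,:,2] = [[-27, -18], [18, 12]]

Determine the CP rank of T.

1

Lower bound: T ≠ 0 (e.g. T[0,0,0] = 18), so rank(T) ≥ 1.
Upper bound: if T = a ⊗ b ⊗ c then every fibre of T is a multiple of the corresponding factor, so read the factors off the fibres through the nonzero entry T[0,0,0] = 18.
The mode-1 fibre T[:,0,0] = [18, -12] gives a = (3, -2) (primitive direction); the mode-2 fibre T[0,:,0] = [18, 12] gives b = (3, 2); then c[k] = T[0,0,k] / (a[0]·b[0]) = [18, -27, -27] / 9 = (2, -3, -3).
Expanding (3, -2) ⊗ (3, 2) ⊗ (2, -3, -3) reproduces all 12 entries of T, so T = (3, -2) ⊗ (3, 2) ⊗ (2, -3, -3) and rank(T) ≤ 1.
These bounds meet, so rank(T) = 1.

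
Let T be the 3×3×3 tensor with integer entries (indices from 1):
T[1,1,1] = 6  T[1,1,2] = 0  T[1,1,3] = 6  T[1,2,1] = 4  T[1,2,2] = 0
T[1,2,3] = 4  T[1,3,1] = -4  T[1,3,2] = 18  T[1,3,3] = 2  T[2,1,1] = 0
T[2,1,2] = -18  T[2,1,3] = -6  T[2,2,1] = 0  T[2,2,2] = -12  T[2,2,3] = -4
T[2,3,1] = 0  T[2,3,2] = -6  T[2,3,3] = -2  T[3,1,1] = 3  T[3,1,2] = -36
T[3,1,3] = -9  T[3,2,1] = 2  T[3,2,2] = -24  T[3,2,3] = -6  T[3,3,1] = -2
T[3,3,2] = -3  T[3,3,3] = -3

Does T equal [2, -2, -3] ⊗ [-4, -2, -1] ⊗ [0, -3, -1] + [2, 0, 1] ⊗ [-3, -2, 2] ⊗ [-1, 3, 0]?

No

Reconstruct entry (1,1,2) from the claimed factors: Σₗ aₗ[1]bₗ[1]cₗ[2] = (2)·(-4)·(-3) + (2)·(-3)·(3) = 6, but T[1,1,2] = 0. The claim is false.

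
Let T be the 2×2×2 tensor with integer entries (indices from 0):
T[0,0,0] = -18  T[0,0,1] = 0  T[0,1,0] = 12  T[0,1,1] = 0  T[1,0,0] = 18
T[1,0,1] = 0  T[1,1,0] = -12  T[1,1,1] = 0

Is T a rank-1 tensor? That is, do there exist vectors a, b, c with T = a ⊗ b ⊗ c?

Yes

If T = a ⊗ b ⊗ c then every fibre of T is a multiple of the corresponding factor, so read the factors off the fibres through the nonzero entry T[0,0,0] = -18.
The mode-1 fibre T[:,0,0] = [-18, 18] gives a = (1, -1) (primitive direction); the mode-2 fibre T[0,:,0] = [-18, 12] gives b = (3, -2); then c[k] = T[0,0,k] / (a[0]·b[0]) = [-18, 0] / 3 = (-6, 0).
Expanding (1, -1) ⊗ (3, -2) ⊗ (-6, 0) reproduces all 8 entries of T, so T = (1, -1) ⊗ (3, -2) ⊗ (-6, 0) and rank(T) ≤ 1.
Equivalently every frontal slice T[:,:,k] is c[k] times the rank-1 matrix (1, -1) ⊗ (3, -2). So T has rank 1 (it is nonzero).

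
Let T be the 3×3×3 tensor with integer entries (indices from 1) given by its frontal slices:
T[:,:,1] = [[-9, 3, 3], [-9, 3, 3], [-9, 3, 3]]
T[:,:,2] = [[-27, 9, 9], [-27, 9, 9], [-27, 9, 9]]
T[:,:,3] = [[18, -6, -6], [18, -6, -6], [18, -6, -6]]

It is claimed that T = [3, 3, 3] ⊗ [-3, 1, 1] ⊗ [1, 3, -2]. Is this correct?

Yes

Reconstruct entrywise from the claimed factors. For example, T[2,1,3] = 18 and Σₗ aₗ[2]bₗ[1]cₗ[3] = (3)·(-3)·(-2) = 18; checking all 27 entries, every one matches. The claim holds.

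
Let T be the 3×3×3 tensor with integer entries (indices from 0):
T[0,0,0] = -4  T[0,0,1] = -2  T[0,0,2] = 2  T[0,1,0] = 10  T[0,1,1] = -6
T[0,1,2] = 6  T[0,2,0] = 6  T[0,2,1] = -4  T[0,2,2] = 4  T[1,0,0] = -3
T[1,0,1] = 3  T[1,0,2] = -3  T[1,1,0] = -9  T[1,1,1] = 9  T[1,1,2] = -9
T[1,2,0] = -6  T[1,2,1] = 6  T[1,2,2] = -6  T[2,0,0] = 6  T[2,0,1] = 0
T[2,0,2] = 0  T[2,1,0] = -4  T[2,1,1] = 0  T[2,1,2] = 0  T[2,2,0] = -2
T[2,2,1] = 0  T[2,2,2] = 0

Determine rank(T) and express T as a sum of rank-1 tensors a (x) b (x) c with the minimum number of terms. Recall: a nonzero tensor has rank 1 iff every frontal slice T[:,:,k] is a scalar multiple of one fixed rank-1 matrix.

Lower bound: in the mode-3 unfolding of T (rows indexed by k, columns by (i,j)) the 2×2 minor on rows k ∈ {0, 1}, columns (i,j) ∈ {(0,0), (0,1)} is det [[-4, 10], [-2, -6]] = 44 ≠ 0, so that unfolding has rank ≥ 2 and hence rank(T) ≥ 2 (CP rank is at least every unfolding rank, though it can be larger).
Upper bound: with S_k = T[:,:,k], the two rank-1 terms a₁b₁ᵀ, a₂b₂ᵀ are the rank-1 members of the pencil x·S₀ + y·S₁.
The 2×2 minor of x·S₀ + y·S₁ on rows {0,1}, columns {0,1} is 66·x² − 66·xy = 66·(x − y)(x), vanishing at (x:y) = (1:1) and (0:1).
M₁ = S₀ + S₁ = [[-6, 4, 2], [0, 0, 0], [6, -4, -2]] = (-2)·[1, 0, -1][3, -2, -1]ᵀ and M₂ = S₁ = [[-2, -6, -4], [3, 9, 6], [0, 0, 0]] = −[2, -3, 0][1, 3, 2]ᵀ, so take a₁ = [1, 0, -1], b₁ = [3, -2, -1], a₂ = [2, -3, 0], b₂ = [1, 3, 2].
Each slice is an integer combination of E₁ = a₁b₁ᵀ and E₂ = a₂b₂ᵀ: S₀ = −2·E₁ + E₂, S₁ = −E₂, S₂ = E₂; reading off coefficients, c₁ = [-2, 0, 0] and c₂ = [1, -1, 1].
Hence T = [1, 0, -1] (x) [3, -2, -1] (x) [-2, 0, 0] + [2, -3, 0] (x) [1, 3, 2] (x) [1, -1, 1], so rank(T) ≤ 2.
These bounds meet, so rank(T) = 2.

rank(T) = 2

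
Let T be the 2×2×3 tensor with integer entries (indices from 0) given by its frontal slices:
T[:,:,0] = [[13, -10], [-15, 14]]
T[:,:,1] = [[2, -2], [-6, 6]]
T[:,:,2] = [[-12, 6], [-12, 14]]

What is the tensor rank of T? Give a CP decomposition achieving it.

rank(T) = 2

Lower bound: the mode-1 unfolding of T (rows indexed by i, columns by (j,k) = (0,0), (0,1), (0,2), (1,0), (1,1), (1,2)) is [[13, 2, -12, -10, -2, 6], [-15, -6, -12, 14, 6, 14]].
There the 2×2 minor on rows i ∈ {0, 1}, columns (j,k) ∈ {(0,0), (0,1)} is det [[13, 2], [-15, -6]] = -48 ≠ 0, so this unfolding has rank ≥ 2; CP rank is at least every unfolding rank, so rank(T) ≥ 2. (This is only a lower bound: in general the CP rank may exceed every unfolding rank, so we still need to exhibit 2 rank-1 terms summing to T.)
Upper bound — finding two terms. Write S_k = T[:,:,k] for the frontal slices: S₀ = [[13, -10], [-15, 14]], S₁ = [[2, -2], [-6, 6]], S₂ = [[-12, 6], [-12, 14]].
If T = a₁ ⊗ b₁ ⊗ c₁ + a₂ ⊗ b₂ ⊗ c₂ then each S_k = c₁[k]·a₁b₁ᵀ + c₂[k]·a₂b₂ᵀ. S₀ and S₁ are linearly independent, so a₁b₁ᵀ and a₂b₂ᵀ must span the same plane of matrices: they are the rank-1 matrices of the form x·S₀ + y·S₁.
det(x·S₀ + y·S₁) is 32·x² + 16·xy = 16·(2·x + y)(x), vanishing at (x:y) = (1:-2) and (0:1).
M₁ = S₀ − 2·S₁ = [[9, -6], [-3, 2]] = (3, -1)(3, -2)ᵀ and M₂ = S₁ = [[2, -2], [-6, 6]] = 2·(1, -3)(1, -1)ᵀ, so take a₁ = (3, -1), b₁ = (3, -2), a₂ = (1, -3), b₂ = (1, -1).
Each slice is an integer combination of E₁ = a₁b₁ᵀ and E₂ = a₂b₂ᵀ: S₀ = E₁ + 4·E₂, S₁ = 2·E₂, S₂ = −2·E₁ + 6·E₂; reading off coefficients, c₁ = (1, 0, -2) and c₂ = (4, 2, 6).
Hence T = (3, -1) ⊗ (3, -2) ⊗ (1, 0, -2) + (1, -3) ⊗ (1, -1) ⊗ (4, 2, 6), so rank(T) ≤ 2.
These bounds meet, so rank(T) = 2.
Check entry T[1,1,1] = 6: (-1)·(-2)·(0) + (-3)·(-1)·(2) = 6.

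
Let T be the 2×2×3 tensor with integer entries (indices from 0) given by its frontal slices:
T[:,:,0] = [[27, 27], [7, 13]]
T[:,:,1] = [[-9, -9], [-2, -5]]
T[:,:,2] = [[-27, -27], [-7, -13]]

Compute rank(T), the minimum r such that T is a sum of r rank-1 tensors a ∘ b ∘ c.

Lower bound: in the mode-2 unfolding of T (rows indexed by j, columns by (i,k)) the 2×2 minor on rows j ∈ {0, 1}, columns (i,k) ∈ {(0,0), (1,0)} is det [[27, 7], [27, 13]] = 162 ≠ 0, so that unfolding has rank ≥ 2 and hence rank(T) ≥ 2 (CP rank is at least every unfolding rank, though it can be larger).
Upper bound: with S_k = T[:,:,k], the two rank-1 terms a₁b₁ᵀ, a₂b₂ᵀ are the rank-1 members of the pencil x·S₀ + y·S₁.
det(x·S₀ + y·S₁) is 162·x² − 135·xy + 27·y² = 27·(3·x − y)(2·x − y), vanishing at (x:y) = (1:3) and (1:2).
M₁ = S₀ + 3·S₁ = [[0, 0], [1, -2]] = [0, 1][1, -2]ᵀ and M₂ = S₀ + 2·S₁ = [[9, 9], [3, 3]] = 3·[3, 1][1, 1]ᵀ, so take a₁ = [0, 1], b₁ = [1, -2], a₂ = [3, 1], b₂ = [1, 1].
Each slice is an integer combination of E₁ = a₁b₁ᵀ and E₂ = a₂b₂ᵀ: S₀ = −2·E₁ + 9·E₂, S₁ = E₁ − 3·E₂, S₂ = 2·E₁ − 9·E₂; reading off coefficients, c₁ = [-2, 1, 2] and c₂ = [9, -3, -9].
Hence T = [0, 1] ∘ [1, -2] ∘ [-2, 1, 2] + [3, 1] ∘ [1, 1] ∘ [9, -3, -9], so rank(T) ≤ 2.
These bounds meet, so rank(T) = 2.

2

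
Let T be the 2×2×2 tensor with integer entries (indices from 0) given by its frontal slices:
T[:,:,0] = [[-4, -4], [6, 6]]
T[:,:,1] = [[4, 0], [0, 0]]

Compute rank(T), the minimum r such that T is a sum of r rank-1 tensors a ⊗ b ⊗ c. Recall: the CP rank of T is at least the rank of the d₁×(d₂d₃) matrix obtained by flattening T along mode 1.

2

Lower bound: in the mode-1 unfolding of T (rows indexed by i, columns by (j,k)) the 2×2 minor on rows i ∈ {0, 1}, columns (j,k) ∈ {(0,0), (0,1)} is det [[-4, 4], [6, 0]] = -24 ≠ 0, so that unfolding has rank ≥ 2 and hence rank(T) ≥ 2 (CP rank is at least every unfolding rank, though it can be larger).
Upper bound: with S_k = T[:,:,k], the two rank-1 terms a₁b₁ᵀ, a₂b₂ᵀ are the rank-1 members of the pencil x·S₀ + y·S₁.
det(x·S₀ + y·S₁) is 24·xy = 24·(y)(x), vanishing at (x:y) = (1:0) and (0:1).
M₁ = S₀ = [[-4, -4], [6, 6]] = (-2)·[2, -3][1, 1]ᵀ and M₂ = S₁ = [[4, 0], [0, 0]] = 4·[1, 0][1, 0]ᵀ, so take a₁ = [2, -3], b₁ = [1, 1], a₂ = [1, 0], b₂ = [1, 0].
Each slice is an integer combination of E₁ = a₁b₁ᵀ and E₂ = a₂b₂ᵀ: S₀ = −2·E₁, S₁ = 4·E₂; reading off coefficients, c₁ = [-2, 0] and c₂ = [0, 4].
Hence T = [2, -3] ⊗ [1, 1] ⊗ [-2, 0] + [1, 0] ⊗ [1, 0] ⊗ [0, 4], so rank(T) ≤ 2.
These bounds meet, so rank(T) = 2.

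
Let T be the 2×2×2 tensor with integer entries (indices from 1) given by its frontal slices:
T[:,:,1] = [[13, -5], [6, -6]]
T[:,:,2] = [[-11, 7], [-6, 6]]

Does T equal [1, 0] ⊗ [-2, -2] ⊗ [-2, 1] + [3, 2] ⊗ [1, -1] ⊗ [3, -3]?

Yes

Reconstruct entrywise from the claimed factors. For example, T[2,2,1] = -6 and Σₗ aₗ[2]bₗ[2]cₗ[1] = (0)·(-2)·(-2) + (2)·(-1)·(3) = -6; checking all 8 entries, every one matches. The claim holds.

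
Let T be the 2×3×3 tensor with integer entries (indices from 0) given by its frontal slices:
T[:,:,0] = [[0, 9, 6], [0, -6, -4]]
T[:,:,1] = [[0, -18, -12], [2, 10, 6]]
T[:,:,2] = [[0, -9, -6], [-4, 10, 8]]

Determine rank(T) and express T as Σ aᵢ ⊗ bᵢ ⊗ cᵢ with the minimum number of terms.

rank(T) = 2

Lower bound: the mode-2 unfolding of T (rows indexed by j, columns by (i,k) = (0,0), (0,1), (0,2), (1,0), (1,1), (1,2)) is [[0, 0, 0, 0, 2, -4], [9, -18, -9, -6, 10, 10], [6, -12, -6, -4, 6, 8]].
There the 2×2 minor on rows j ∈ {0, 1}, columns (i,k) ∈ {(0,0), (1,1)} is det [[0, 2], [9, 10]] = -18 ≠ 0, so this unfolding has rank ≥ 2; CP rank is at least every unfolding rank, so rank(T) ≥ 2. (Unfolding ranks only ever bound the CP rank from below — rank(T) can be strictly larger than all of them — so the matching upper bound has to come from an explicit 2-term decomposition.)
Upper bound — finding two terms. Write S_k = T[:,:,k] for the frontal slices: S₀ = [[0, 9, 6], [0, -6, -4]], S₁ = [[0, -18, -12], [2, 10, 6]], S₂ = [[0, -9, -6], [-4, 10, 8]].
If T = a₁ ⊗ b₁ ⊗ c₁ + a₂ ⊗ b₂ ⊗ c₂ then each S_k = c₁[k]·a₁b₁ᵀ + c₂[k]·a₂b₂ᵀ. S₀ and S₁ are linearly independent, so a₁b₁ᵀ and a₂b₂ᵀ must span the same plane of matrices: they are the rank-1 matrices of the form x·S₀ + y·S₁.
The 2×2 minor of x·S₀ + y·S₁ on rows {0,1}, columns {0,1} is −18·xy + 36·y² = (-18)·(x − 2·y)(y), vanishing at (x:y) = (2:1) and (1:0).
M₁ = 2·S₀ + S₁ = [[0, 0, 0], [2, -2, -2]] = 2·[0, 1][1, -1, -1]ᵀ and M₂ = S₀ = [[0, 9, 6], [0, -6, -4]] = [3, -2][0, 3, 2]ᵀ, so take a₁ = [0, 1], b₁ = [1, -1, -1], a₂ = [3, -2], b₂ = [0, 3, 2].
Each slice is an integer combination of E₁ = a₁b₁ᵀ and E₂ = a₂b₂ᵀ: S₀ = E₂, S₁ = 2·E₁ − 2·E₂, S₂ = −4·E₁ − E₂; reading off coefficients, c₁ = [0, 2, -4] and c₂ = [1, -2, -1].
Hence T = [0, 1] ⊗ [1, -1, -1] ⊗ [0, 2, -4] + [3, -2] ⊗ [0, 3, 2] ⊗ [1, -2, -1], so rank(T) ≤ 2.
These bounds meet, so rank(T) = 2.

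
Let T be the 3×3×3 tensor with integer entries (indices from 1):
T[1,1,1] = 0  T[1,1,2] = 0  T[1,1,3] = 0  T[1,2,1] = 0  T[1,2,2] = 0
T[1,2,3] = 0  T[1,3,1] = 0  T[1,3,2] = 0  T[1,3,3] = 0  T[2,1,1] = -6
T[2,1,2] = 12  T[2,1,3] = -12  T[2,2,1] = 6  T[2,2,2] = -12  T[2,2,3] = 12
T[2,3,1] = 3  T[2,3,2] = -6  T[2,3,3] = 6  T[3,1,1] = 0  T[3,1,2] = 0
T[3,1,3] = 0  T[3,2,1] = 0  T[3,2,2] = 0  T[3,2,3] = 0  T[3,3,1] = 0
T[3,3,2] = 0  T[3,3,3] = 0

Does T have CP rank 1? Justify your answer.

Yes

The mode-1 fibre T[:,1,1] = [0, -6, 0] gives a = [0, 1, 0] (primitive direction); the mode-2 fibre T[2,:,1] = [-6, 6, 3] gives b = [2, -2, -1]; then c[k] = T[2,1,k] / (a[2]·b[1]) = [-6, 12, -12] / 2 = [-3, 6, -6].
Expanding [0, 1, 0] ⊗ [2, -2, -1] ⊗ [-3, 6, -6] reproduces all 27 entries of T, so T = [0, 1, 0] ⊗ [2, -2, -1] ⊗ [-3, 6, -6] and rank(T) ≤ 1.
Equivalently every frontal slice T[:,:,k] is c[k] times the rank-1 matrix [0, 1, 0] ⊗ [2, -2, -1]. So T has rank 1 (it is nonzero).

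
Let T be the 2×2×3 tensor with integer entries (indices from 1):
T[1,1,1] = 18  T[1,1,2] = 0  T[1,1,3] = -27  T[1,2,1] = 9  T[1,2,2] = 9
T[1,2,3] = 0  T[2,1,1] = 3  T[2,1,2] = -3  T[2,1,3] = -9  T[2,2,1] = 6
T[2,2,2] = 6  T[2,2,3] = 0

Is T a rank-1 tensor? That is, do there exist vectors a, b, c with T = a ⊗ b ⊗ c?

No

The mode-1 unfolding of T (rows indexed by i, columns by (j,k) = (1,1), (1,2), (1,3), (2,1), (2,2), (2,3)) is [[18, 0, -27, 9, 9, 0], [3, -3, -9, 6, 6, 0]].
There the 2×2 minor on rows i ∈ {1, 2}, columns (j,k) ∈ {(1,1), (1,2)} is det [[18, 0], [3, -3]] = -54 ≠ 0, so this unfolding has rank ≥ 2; CP rank is at least every unfolding rank, so rank(T) ≥ 2.
In particular rank(T) ≥ 2 > 1, so T is not rank-1.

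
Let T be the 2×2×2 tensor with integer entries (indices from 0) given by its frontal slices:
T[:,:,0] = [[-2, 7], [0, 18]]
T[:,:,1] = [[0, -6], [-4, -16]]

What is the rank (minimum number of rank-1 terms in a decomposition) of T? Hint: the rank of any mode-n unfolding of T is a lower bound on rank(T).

2

Lower bound: the mode-2 unfolding of T (rows indexed by j, columns by (i,k) = (0,0), (0,1), (1,0), (1,1)) is [[-2, 0, 0, -4], [7, -6, 18, -16]].
There the 2×2 minor on rows j ∈ {0, 1}, columns (i,k) ∈ {(0,0), (0,1)} is det [[-2, 0], [7, -6]] = 12 ≠ 0, so this unfolding has rank ≥ 2; CP rank is at least every unfolding rank, so rank(T) ≥ 2. (Flattening ranks never certify an upper bound on CP rank; for that we must actually write T with 2 rank-1 terms.)
Upper bound — finding two terms. Write S_k = T[:,:,k] for the frontal slices: S₀ = [[-2, 7], [0, 18]], S₁ = [[0, -6], [-4, -16]].
If T = a₁ ⊗ b₁ ⊗ c₁ + a₂ ⊗ b₂ ⊗ c₂ then each S_k = c₁[k]·a₁b₁ᵀ + c₂[k]·a₂b₂ᵀ. S₀ and S₁ are linearly independent, so a₁b₁ᵀ and a₂b₂ᵀ must span the same plane of matrices: they are the rank-1 matrices of the form x·S₀ + y·S₁.
det(x·S₀ + y·S₁) is −36·x² + 60·xy − 24·y² = (-12)·(3·x − 2·y)(x − y), vanishing at (x:y) = (2:3) and (1:1).
M₁ = 2·S₀ + 3·S₁ = [[-4, -4], [-12, -12]] = (-4)·[1, 3][1, 1]ᵀ and M₂ = S₀ + S₁ = [[-2, 1], [-4, 2]] = −[1, 2][2, -1]ᵀ, so take a₁ = [1, 3], b₁ = [1, 1], a₂ = [1, 2], b₂ = [2, -1].
Each slice is an integer combination of E₁ = a₁b₁ᵀ and E₂ = a₂b₂ᵀ: S₀ = 4·E₁ − 3·E₂, S₁ = −4·E₁ + 2·E₂; reading off coefficients, c₁ = [4, -4] and c₂ = [-3, 2].
Hence T = [1, 3] ⊗ [1, 1] ⊗ [4, -4] + [1, 2] ⊗ [2, -1] ⊗ [-3, 2], so rank(T) ≤ 2.
These bounds meet, so rank(T) = 2.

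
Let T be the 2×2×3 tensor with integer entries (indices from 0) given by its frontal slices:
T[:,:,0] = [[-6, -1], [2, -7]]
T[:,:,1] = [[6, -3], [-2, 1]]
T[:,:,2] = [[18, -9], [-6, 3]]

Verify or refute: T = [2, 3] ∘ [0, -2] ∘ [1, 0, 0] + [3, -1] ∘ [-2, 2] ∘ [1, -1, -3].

No

Reconstruct entry (0,1,0) from the claimed factors: Σₗ aₗ[0]bₗ[1]cₗ[0] = (2)·(-2)·(1) + (3)·(2)·(1) = 2, but T[0,1,0] = -1. The claim is false.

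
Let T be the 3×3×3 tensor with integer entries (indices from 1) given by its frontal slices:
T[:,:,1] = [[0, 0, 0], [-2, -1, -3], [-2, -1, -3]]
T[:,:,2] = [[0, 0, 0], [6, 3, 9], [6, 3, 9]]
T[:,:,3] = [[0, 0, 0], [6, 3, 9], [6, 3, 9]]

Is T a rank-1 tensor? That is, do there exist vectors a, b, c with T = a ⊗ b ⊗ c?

If T = a ⊗ b ⊗ c then every fibre of T is a multiple of the corresponding factor, so read the factors off the fibres through the nonzero entry T[2,1,1] = -2.
The mode-1 fibre T[:,1,1] = [0, -2, -2] gives a = [0, 1, 1] (primitive direction); the mode-2 fibre T[2,:,1] = [-2, -1, -3] gives b = [2, 1, 3]; then c[k] = T[2,1,k] / (a[2]·b[1]) = [-2, 6, 6] / 2 = [-1, 3, 3].
Expanding [0, 1, 1] ⊗ [2, 1, 3] ⊗ [-1, 3, 3] reproduces all 27 entries of T, so T = [0, 1, 1] ⊗ [2, 1, 3] ⊗ [-1, 3, 3] and rank(T) ≤ 1.
Equivalently every frontal slice T[:,:,k] is c[k] times the rank-1 matrix [0, 1, 1] ⊗ [2, 1, 3]. So T has rank 1 (it is nonzero).

Yes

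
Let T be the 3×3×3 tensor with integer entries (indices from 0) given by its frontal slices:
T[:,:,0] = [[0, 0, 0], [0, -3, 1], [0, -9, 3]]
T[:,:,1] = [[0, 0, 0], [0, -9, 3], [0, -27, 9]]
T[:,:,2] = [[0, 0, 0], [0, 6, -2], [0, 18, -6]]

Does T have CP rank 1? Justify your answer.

If T = a ⊗ b ⊗ c then every fibre of T is a multiple of the corresponding factor, so read the factors off the fibres through the nonzero entry T[1,1,0] = -3.
The mode-1 fibre T[:,1,0] = [0, -3, -9] gives a = (0, 1, 3) (primitive direction); the mode-2 fibre T[1,:,0] = [0, -3, 1] gives b = (0, 3, -1); then c[k] = T[1,1,k] / (a[1]·b[1]) = [-3, -9, 6] / 3 = (-1, -3, 2).
Expanding (0, 1, 3) ⊗ (0, 3, -1) ⊗ (-1, -3, 2) reproduces all 27 entries of T, so T = (0, 1, 3) ⊗ (0, 3, -1) ⊗ (-1, -3, 2) and rank(T) ≤ 1.
Equivalently every frontal slice T[:,:,k] is c[k] times the rank-1 matrix (0, 1, 3) ⊗ (0, 3, -1). So T has rank 1 (it is nonzero).

Yes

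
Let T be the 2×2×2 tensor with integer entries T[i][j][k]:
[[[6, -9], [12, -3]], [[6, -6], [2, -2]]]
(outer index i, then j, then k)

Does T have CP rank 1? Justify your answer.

No

The mode-2 unfolding of T (rows indexed by j, columns by (i,k) = (0,0), (0,1), (1,0), (1,1)) is [[6, -9, 6, -6], [12, -3, 2, -2]].
There the 2×2 minor on rows j ∈ {0, 1}, columns (i,k) ∈ {(0,0), (0,1)} is det [[6, -9], [12, -3]] = 90 ≠ 0, so this unfolding has rank ≥ 2; CP rank is at least every unfolding rank, so rank(T) ≥ 2.
In particular rank(T) ≥ 2 > 1, so T is not rank-1.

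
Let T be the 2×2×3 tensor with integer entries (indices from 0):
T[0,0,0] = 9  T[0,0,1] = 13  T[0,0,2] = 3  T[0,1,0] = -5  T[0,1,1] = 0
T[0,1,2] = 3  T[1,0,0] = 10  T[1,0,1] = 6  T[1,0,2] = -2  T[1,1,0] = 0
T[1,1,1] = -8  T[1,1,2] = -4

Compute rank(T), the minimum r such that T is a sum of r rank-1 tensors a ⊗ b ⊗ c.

Lower bound: the mode-3 unfolding of T (rows indexed by k, columns by (i,j) = (0,0), (0,1), (1,0), (1,1)) is [[9, -5, 10, 0], [13, 0, 6, -8], [3, 3, -2, -4]].
There the 3×3 minor on rows k ∈ {0, 1, 2}, columns (i,j) ∈ {(0,0), (0,1), (1,0)} is det [[9, -5, 10], [13, 0, 6], [3, 3, -2]] = 8 ≠ 0, so this unfolding has rank ≥ 3; CP rank is at least every unfolding rank, so rank(T) ≥ 3. (This is only a lower bound: in general the CP rank may exceed every unfolding rank, so we still need to exhibit 3 rank-1 terms summing to T.)
Upper bound: T is a sum of 3 rank-1 terms, T = [1, -2] ⊗ [1, 2] ⊗ [-1, 1, 1] + [1, 0] ⊗ [2, 1] ⊗ [1, 2, 1] + [1, 1] ⊗ [2, -1] ⊗ [4, 4, 0] (written with every a and b primitive with positive leading entry and the scale carried by c; CP decompositions are not unique, and this one is verified by expanding entrywise), so rank(T) ≤ 3.
These bounds meet, so rank(T) = 3.
Check entry T[0,1,1] = 0: (1)·(2)·(1) + (1)·(1)·(2) + (1)·(-1)·(4) = 0.

3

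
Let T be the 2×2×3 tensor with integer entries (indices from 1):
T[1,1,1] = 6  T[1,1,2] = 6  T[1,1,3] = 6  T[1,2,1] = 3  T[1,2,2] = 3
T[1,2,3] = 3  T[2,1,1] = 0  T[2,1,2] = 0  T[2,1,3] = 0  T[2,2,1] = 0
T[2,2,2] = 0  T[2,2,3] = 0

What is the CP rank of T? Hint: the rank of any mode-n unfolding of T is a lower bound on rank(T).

1

Lower bound: T ≠ 0 (e.g. T[1,1,1] = 6), so rank(T) ≥ 1.
Upper bound: if T = a ⊗ b ⊗ c then every fibre of T is a multiple of the corresponding factor, so read the factors off the fibres through the nonzero entry T[1,1,1] = 6.
The mode-1 fibre T[:,1,1] = [6, 0] gives a = (1, 0) (primitive direction); the mode-2 fibre T[1,:,1] = [6, 3] gives b = (2, 1); then c[k] = T[1,1,k] / (a[1]·b[1]) = [6, 6, 6] / 2 = (3, 3, 3).
Expanding (1, 0) ⊗ (2, 1) ⊗ (3, 3, 3) reproduces all 12 entries of T, so T = (1, 0) ⊗ (2, 1) ⊗ (3, 3, 3) and rank(T) ≤ 1.
These bounds meet, so rank(T) = 1.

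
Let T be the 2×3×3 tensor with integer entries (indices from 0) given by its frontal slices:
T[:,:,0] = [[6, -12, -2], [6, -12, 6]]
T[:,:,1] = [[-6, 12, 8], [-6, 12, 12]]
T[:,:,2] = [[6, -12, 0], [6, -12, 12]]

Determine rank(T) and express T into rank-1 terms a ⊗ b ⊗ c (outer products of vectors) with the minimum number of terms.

rank(T) = 2

Lower bound: the mode-1 unfolding of T (rows indexed by i, columns by (j,k) = (0,0), (0,1), (0,2), (1,0), (1,1), (1,2), (2,0), (2,1), (2,2)) is [[6, -6, 6, -12, 12, -12, -2, 8, 0], [6, -6, 6, -12, 12, -12, 6, 12, 12]].
There the 2×2 minor on rows i ∈ {0, 1}, columns (j,k) ∈ {(0,0), (2,0)} is det [[6, -2], [6, 6]] = 48 ≠ 0, so this unfolding has rank ≥ 2; CP rank is at least every unfolding rank, so rank(T) ≥ 2. (This is only a lower bound: in general the CP rank may exceed every unfolding rank, so we still need to exhibit 2 rank-1 terms summing to T.)
Upper bound — finding two terms. Write S_k = T[:,:,k] for the frontal slices: S₀ = [[6, -12, -2], [6, -12, 6]], S₁ = [[-6, 12, 8], [-6, 12, 12]], S₂ = [[6, -12, 0], [6, -12, 12]].
If T = a₁ ⊗ b₁ ⊗ c₁ + a₂ ⊗ b₂ ⊗ c₂ then each S_k = c₁[k]·a₁b₁ᵀ + c₂[k]·a₂b₂ᵀ. S₀ and S₁ are linearly independent, so a₁b₁ᵀ and a₂b₂ᵀ must span the same plane of matrices: they are the rank-1 matrices of the form x·S₀ + y·S₁.
The 2×2 minor of x·S₀ + y·S₁ on rows {0,1}, columns {0,2} is 48·x² − 24·xy − 24·y² = 24·(x − y)(2·x + y), vanishing at (x:y) = (1:1) and (1:-2).
M₁ = S₀ + S₁ = [[0, 0, 6], [0, 0, 18]] = 6·[1, 3][0, 0, 1]ᵀ and M₂ = S₀ − 2·S₁ = [[18, -36, -18], [18, -36, -18]] = 18·[1, 1][1, -2, -1]ᵀ, so take a₁ = [1, 3], b₁ = [0, 0, 1], a₂ = [1, 1], b₂ = [1, -2, -1].
Each slice is an integer combination of E₁ = a₁b₁ᵀ and E₂ = a₂b₂ᵀ: S₀ = 4·E₁ + 6·E₂, S₁ = 2·E₁ − 6·E₂, S₂ = 6·E₁ + 6·E₂; reading off coefficients, c₁ = [4, 2, 6] and c₂ = [6, -6, 6].
Hence T = [1, 3] ⊗ [0, 0, 1] ⊗ [4, 2, 6] + [1, 1] ⊗ [1, -2, -1] ⊗ [6, -6, 6], so rank(T) ≤ 2.
These bounds meet, so rank(T) = 2.
Check entry T[1,0,0] = 6: (3)·(0)·(4) + (1)·(1)·(6) = 6.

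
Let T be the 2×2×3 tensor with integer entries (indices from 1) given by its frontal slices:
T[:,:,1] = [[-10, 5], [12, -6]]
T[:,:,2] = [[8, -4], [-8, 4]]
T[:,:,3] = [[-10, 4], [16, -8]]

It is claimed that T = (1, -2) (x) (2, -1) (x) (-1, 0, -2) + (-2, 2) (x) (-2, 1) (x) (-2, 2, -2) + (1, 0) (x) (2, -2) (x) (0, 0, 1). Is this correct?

Yes

Reconstruct entrywise from the claimed factors. For example, T[1,1,3] = -10 and Σₗ aₗ[1]bₗ[1]cₗ[3] = (1)·(2)·(-2) + (-2)·(-2)·(-2) + (1)·(2)·(1) = -10; checking all 12 entries, every one matches. The claim holds.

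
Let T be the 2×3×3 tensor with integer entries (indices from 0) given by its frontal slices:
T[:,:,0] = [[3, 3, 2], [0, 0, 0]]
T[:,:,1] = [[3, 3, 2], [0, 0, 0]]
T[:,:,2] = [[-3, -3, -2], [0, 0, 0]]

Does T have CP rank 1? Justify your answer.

If T = a ⊗ b ⊗ c then every fibre of T is a multiple of the corresponding factor, so read the factors off the fibres through the nonzero entry T[0,0,0] = 3.
The mode-1 fibre T[:,0,0] = [3, 0] gives a = [1, 0] (primitive direction); the mode-2 fibre T[0,:,0] = [3, 3, 2] gives b = [3, 3, 2]; then c[k] = T[0,0,k] / (a[0]·b[0]) = [3, 3, -3] / 3 = [1, 1, -1].
Expanding [1, 0] ⊗ [3, 3, 2] ⊗ [1, 1, -1] reproduces all 18 entries of T, so T = [1, 0] ⊗ [3, 3, 2] ⊗ [1, 1, -1] and rank(T) ≤ 1.
Equivalently every frontal slice T[:,:,k] is c[k] times the rank-1 matrix [1, 0] ⊗ [3, 3, 2]. So T has rank 1 (it is nonzero).

Yes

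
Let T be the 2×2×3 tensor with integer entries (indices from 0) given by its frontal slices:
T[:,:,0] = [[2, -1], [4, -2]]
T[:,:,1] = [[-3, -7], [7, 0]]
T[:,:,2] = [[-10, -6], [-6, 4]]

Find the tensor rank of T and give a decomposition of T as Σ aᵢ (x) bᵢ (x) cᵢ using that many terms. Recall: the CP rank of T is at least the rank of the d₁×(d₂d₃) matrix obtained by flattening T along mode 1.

rank(T) = 3

Lower bound: in the mode-3 unfolding of T (rows indexed by k, columns by (i,j)) the 3×3 minor on rows k ∈ {0, 1, 2}, columns (i,j) ∈ {(0,0), (0,1), (1,0)} is det [[2, -1, 4], [-3, -7, 7], [-10, -6, -6]] = 48 ≠ 0, so that unfolding has rank ≥ 3 and hence rank(T) ≥ 3 (CP rank is at least every unfolding rank, though it can be larger).
Upper bound: T is a sum of 3 rank-1 terms, T = [1, -1] (x) [1, 1] (x) [0, -4, -4] + [1, 1] (x) [1, 2] (x) [0, -1, -2] + [1, 2] (x) [2, -1] (x) [1, 1, -2] (one valid choice — decompositions are not unique — normalised so each a, b is primitive with positive first nonzero entry; check it by expanding all entries), so rank(T) ≤ 3.
These bounds meet, so rank(T) = 3.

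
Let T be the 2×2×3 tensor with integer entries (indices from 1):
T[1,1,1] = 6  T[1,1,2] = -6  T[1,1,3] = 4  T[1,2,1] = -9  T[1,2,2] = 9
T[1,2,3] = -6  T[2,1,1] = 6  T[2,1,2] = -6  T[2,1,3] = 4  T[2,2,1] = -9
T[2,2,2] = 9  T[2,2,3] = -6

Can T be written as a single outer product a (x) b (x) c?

Yes

If T = a (x) b (x) c then every fibre of T is a multiple of the corresponding factor, so read the factors off the fibres through the nonzero entry T[1,1,1] = 6.
The mode-1 fibre T[:,1,1] = [6, 6] gives a = [1, 1] (primitive direction); the mode-2 fibre T[1,:,1] = [6, -9] gives b = [2, -3]; then c[k] = T[1,1,k] / (a[1]·b[1]) = [6, -6, 4] / 2 = [3, -3, 2].
Expanding [1, 1] (x) [2, -3] (x) [3, -3, 2] reproduces all 12 entries of T, so T = [1, 1] (x) [2, -3] (x) [3, -3, 2] and rank(T) ≤ 1.
Equivalently every frontal slice T[:,:,k] is c[k] times the rank-1 matrix [1, 1] (x) [2, -3]. So T has rank 1 (it is nonzero).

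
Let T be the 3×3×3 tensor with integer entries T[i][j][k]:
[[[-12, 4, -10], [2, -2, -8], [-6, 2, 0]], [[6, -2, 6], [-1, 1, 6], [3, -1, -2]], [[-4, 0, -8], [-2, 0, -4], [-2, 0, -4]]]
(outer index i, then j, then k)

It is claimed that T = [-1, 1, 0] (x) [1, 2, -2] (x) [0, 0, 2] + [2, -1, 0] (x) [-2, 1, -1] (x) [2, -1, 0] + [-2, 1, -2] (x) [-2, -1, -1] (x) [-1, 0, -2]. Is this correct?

Reconstruct entrywise from the claimed factors. For example, T[2,1,2] = -4 and Σₗ aₗ[2]bₗ[1]cₗ[2] = (0)·(2)·(2) + (0)·(1)·(0) + (-2)·(-1)·(-2) = -4; checking all 27 entries, every one matches. The claim holds.

Yes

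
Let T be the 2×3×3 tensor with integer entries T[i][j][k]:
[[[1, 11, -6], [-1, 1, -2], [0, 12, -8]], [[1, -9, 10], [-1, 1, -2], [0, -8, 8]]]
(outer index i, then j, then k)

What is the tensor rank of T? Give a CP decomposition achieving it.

Lower bound: the mode-3 unfolding of T (rows indexed by k, columns by (i,j) = (0,0), (0,1), (0,2), (1,0), (1,1), (1,2)) is [[1, -1, 0, 1, -1, 0], [11, 1, 12, -9, 1, -8], [-6, -2, -8, 10, -2, 8]].
There the 3×3 minor on rows k ∈ {0, 1, 2}, columns (i,j) ∈ {(0,0), (0,1), (1,0)} is det [[1, -1, 1], [11, 1, -9], [-6, -2, 10]] = 32 ≠ 0, so this unfolding has rank ≥ 3; CP rank is at least every unfolding rank, so rank(T) ≥ 3. (This is only a lower bound: in general the CP rank may exceed every unfolding rank, so we still need to exhibit 3 rank-1 terms summing to T.)
Upper bound: T is a sum of 3 rank-1 terms, T = [1, -2] ⊗ [1, 0, 1] ⊗ [0, 4, -4] + [1, 0] ⊗ [1, 0, 1] ⊗ [0, 8, -4] + [1, 1] ⊗ [1, -1, 0] ⊗ [1, -1, 2] (one valid choice — decompositions are not unique — normalised so each a, b is primitive with positive first nonzero entry; check it by expanding all entries), so rank(T) ≤ 3.
These bounds meet, so rank(T) = 3.

rank(T) = 3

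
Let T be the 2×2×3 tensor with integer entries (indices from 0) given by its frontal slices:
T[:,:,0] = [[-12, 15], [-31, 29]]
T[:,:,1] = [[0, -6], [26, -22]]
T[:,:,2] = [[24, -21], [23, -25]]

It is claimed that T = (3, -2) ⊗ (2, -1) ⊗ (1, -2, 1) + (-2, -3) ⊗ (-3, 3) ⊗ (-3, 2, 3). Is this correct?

Yes

Reconstruct entrywise from the claimed factors. For example, T[0,1,1] = -6 and Σₗ aₗ[0]bₗ[1]cₗ[1] = (3)·(-1)·(-2) + (-2)·(3)·(2) = -6; checking all 12 entries, every one matches. The claim holds.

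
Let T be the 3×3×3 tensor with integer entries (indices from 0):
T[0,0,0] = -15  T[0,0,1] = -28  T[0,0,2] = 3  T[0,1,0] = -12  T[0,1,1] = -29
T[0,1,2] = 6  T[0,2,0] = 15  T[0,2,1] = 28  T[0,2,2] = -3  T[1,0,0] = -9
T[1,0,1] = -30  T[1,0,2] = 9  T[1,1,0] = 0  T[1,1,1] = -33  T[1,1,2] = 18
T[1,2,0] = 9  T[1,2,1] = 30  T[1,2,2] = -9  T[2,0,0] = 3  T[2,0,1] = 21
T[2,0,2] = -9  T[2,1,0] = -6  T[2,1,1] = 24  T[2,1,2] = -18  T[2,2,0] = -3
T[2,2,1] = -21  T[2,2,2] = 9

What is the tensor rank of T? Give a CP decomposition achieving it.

rank(T) = 2

Lower bound: the mode-3 unfolding of T (rows indexed by k, columns by (i,j) = (0,0), (0,1), (0,2), (1,0), (1,1), (1,2), (2,0), (2,1), (2,2)) is [[-15, -12, 15, -9, 0, 9, 3, -6, -3], [-28, -29, 28, -30, -33, 30, 21, 24, -21], [3, 6, -3, 9, 18, -9, -9, -18, 9]].
There the 2×2 minor on rows k ∈ {0, 1}, columns (i,j) ∈ {(0,0), (0,1)} is det [[-15, -12], [-28, -29]] = 99 ≠ 0, so this unfolding has rank ≥ 2; CP rank is at least every unfolding rank, so rank(T) ≥ 2. (Unfolding ranks only ever bound the CP rank from below — rank(T) can be strictly larger than all of them — so the matching upper bound has to come from an explicit 2-term decomposition.)
Upper bound — finding two terms. Write S_k = T[:,:,k] for the frontal slices: S₀ = [[-15, -12, 15], [-9, 0, 9], [3, -6, -3]], S₁ = [[-28, -29, 28], [-30, -33, 30], [21, 24, -21]], S₂ = [[3, 6, -3], [9, 18, -9], [-9, -18, 9]].
If T = a₁ (x) b₁ (x) c₁ + a₂ (x) b₂ (x) c₂ then each S_k = c₁[k]·a₁b₁ᵀ + c₂[k]·a₂b₂ᵀ. S₀ and S₁ are linearly independent, so a₁b₁ᵀ and a₂b₂ᵀ must span the same plane of matrices: they are the rank-1 matrices of the form x·S₀ + y·S₁.
The 2×2 minor of x·S₀ + y·S₁ on rows {0,1}, columns {0,1} is −108·x² − 126·xy + 54·y² = (-18)·(2·x + 3·y)(3·x − y), vanishing at (x:y) = (3:-2) and (1:3).
M₁ = 3·S₀ − 2·S₁ = [[11, 22, -11], [33, 66, -33], [-33, -66, 33]] = 11·[1, 3, -3][1, 2, -1]ᵀ and M₂ = S₀ + 3·S₁ = [[-99, -99, 99], [-99, -99, 99], [66, 66, -66]] = (-33)·[3, 3, -2][1, 1, -1]ᵀ, so take a₁ = [1, 3, -3], b₁ = [1, 2, -1], a₂ = [3, 3, -2], b₂ = [1, 1, -1].
Each slice is an integer combination of E₁ = a₁b₁ᵀ and E₂ = a₂b₂ᵀ: S₀ = 3·E₁ − 6·E₂, S₁ = −E₁ − 9·E₂, S₂ = 3·E₁; reading off coefficients, c₁ = [3, -1, 3] and c₂ = [-6, -9, 0].
Hence T = [1, 3, -3] (x) [1, 2, -1] (x) [3, -1, 3] + [3, 3, -2] (x) [1, 1, -1] (x) [-6, -9, 0], so rank(T) ≤ 2.
These bounds meet, so rank(T) = 2.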